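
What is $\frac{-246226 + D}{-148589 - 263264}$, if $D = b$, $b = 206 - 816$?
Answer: $\frac{246836}{411853} \approx 0.59933$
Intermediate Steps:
$b = -610$ ($b = 206 - 816 = -610$)
$D = -610$
$\frac{-246226 + D}{-148589 - 263264} = \frac{-246226 - 610}{-148589 - 263264} = - \frac{246836}{-411853} = \left(-246836\right) \left(- \frac{1}{411853}\right) = \frac{246836}{411853}$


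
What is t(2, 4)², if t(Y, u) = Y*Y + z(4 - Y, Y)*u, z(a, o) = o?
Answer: 144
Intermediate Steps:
t(Y, u) = Y² + Y*u (t(Y, u) = Y*Y + Y*u = Y² + Y*u)
t(2, 4)² = (2*(2 + 4))² = (2*6)² = 12² = 144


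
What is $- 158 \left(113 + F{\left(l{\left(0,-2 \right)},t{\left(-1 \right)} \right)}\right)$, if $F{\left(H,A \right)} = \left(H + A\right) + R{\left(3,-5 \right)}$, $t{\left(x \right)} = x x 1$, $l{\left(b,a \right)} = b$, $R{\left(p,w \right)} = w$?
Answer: $-17222$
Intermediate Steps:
$t{\left(x \right)} = x^{2}$ ($t{\left(x \right)} = x^{2} \cdot 1 = x^{2}$)
$F{\left(H,A \right)} = -5 + A + H$ ($F{\left(H,A \right)} = \left(H + A\right) - 5 = \left(A + H\right) - 5 = -5 + A + H$)
$- 158 \left(113 + F{\left(l{\left(0,-2 \right)},t{\left(-1 \right)} \right)}\right) = - 158 \left(113 + \left(-5 + \left(-1\right)^{2} + 0\right)\right) = - 158 \left(113 + \left(-5 + 1 + 0\right)\right) = - 158 \left(113 - 4\right) = \left(-158\right) 109 = -17222$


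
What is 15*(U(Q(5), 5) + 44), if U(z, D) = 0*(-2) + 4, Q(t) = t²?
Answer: 720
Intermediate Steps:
U(z, D) = 4 (U(z, D) = 0 + 4 = 4)
15*(U(Q(5), 5) + 44) = 15*(4 + 44) = 15*48 = 720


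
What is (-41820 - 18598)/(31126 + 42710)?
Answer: -30209/36918 ≈ -0.81827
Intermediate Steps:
(-41820 - 18598)/(31126 + 42710) = -60418/73836 = -60418*1/73836 = -30209/36918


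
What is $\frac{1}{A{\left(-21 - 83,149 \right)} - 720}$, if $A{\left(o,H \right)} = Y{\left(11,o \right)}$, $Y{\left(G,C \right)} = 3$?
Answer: $- \frac{1}{717} \approx -0.0013947$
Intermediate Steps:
$A{\left(o,H \right)} = 3$
$\frac{1}{A{\left(-21 - 83,149 \right)} - 720} = \frac{1}{3 - 720} = \frac{1}{-717} = - \frac{1}{717}$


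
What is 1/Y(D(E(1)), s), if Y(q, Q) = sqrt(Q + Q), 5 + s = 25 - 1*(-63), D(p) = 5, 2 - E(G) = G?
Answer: sqrt(166)/166 ≈ 0.077615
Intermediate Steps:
E(G) = 2 - G
s = 83 (s = -5 + (25 - 1*(-63)) = -5 + (25 + 63) = -5 + 88 = 83)
Y(q, Q) = sqrt(2)*sqrt(Q) (Y(q, Q) = sqrt(2*Q) = sqrt(2)*sqrt(Q))
1/Y(D(E(1)), s) = 1/(sqrt(2)*sqrt(83)) = 1/(sqrt(166)) = sqrt(166)/166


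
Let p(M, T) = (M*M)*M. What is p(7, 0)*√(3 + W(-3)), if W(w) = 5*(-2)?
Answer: 343*I*√7 ≈ 907.49*I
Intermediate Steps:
p(M, T) = M³ (p(M, T) = M²*M = M³)
W(w) = -10
p(7, 0)*√(3 + W(-3)) = 7³*√(3 - 10) = 343*√(-7) = 343*(I*√7) = 343*I*√7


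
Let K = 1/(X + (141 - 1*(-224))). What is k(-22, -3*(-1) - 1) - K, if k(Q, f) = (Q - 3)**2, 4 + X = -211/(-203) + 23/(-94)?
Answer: 4314835293/6903767 ≈ 625.00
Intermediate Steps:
X = -61163/19082 (X = -4 + (-211/(-203) + 23/(-94)) = -4 + (-211*(-1/203) + 23*(-1/94)) = -4 + (211/203 - 23/94) = -4 + 15165/19082 = -61163/19082 ≈ -3.2053)
k(Q, f) = (-3 + Q)**2
K = 19082/6903767 (K = 1/(-61163/19082 + (141 - 1*(-224))) = 1/(-61163/19082 + (141 + 224)) = 1/(-61163/19082 + 365) = 1/(6903767/19082) = 19082/6903767 ≈ 0.0027640)
k(-22, -3*(-1) - 1) - K = (-3 - 22)**2 - 1*19082/6903767 = (-25)**2 - 19082/6903767 = 625 - 19082/6903767 = 4314835293/6903767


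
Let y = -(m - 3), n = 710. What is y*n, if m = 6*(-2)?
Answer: 10650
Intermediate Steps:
m = -12
y = 15 (y = -(-12 - 3) = -1*(-15) = 15)
y*n = 15*710 = 10650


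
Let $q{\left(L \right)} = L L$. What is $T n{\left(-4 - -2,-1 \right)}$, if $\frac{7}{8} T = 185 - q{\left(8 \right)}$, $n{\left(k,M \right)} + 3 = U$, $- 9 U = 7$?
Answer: $- \frac{32912}{63} \approx -522.41$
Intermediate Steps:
$U = - \frac{7}{9}$ ($U = \left(- \frac{1}{9}\right) 7 = - \frac{7}{9} \approx -0.77778$)
$q{\left(L \right)} = L^{2}$
$n{\left(k,M \right)} = - \frac{34}{9}$ ($n{\left(k,M \right)} = -3 - \frac{7}{9} = - \frac{34}{9}$)
$T = \frac{968}{7}$ ($T = \frac{8 \left(185 - 8^{2}\right)}{7} = \frac{8 \left(185 - 64\right)}{7} = \frac{8}{7} \cdot 121 = \frac{968}{7} \approx 138.29$)
$T n{\left(-4 - -2,-1 \right)} = \frac{968}{7} \left(- \frac{34}{9}\right) = - \frac{32912}{63}$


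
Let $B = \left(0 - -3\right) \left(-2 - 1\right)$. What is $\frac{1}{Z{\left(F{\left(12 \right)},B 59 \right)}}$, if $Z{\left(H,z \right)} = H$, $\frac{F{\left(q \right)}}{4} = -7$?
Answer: $- \frac{1}{28} \approx -0.035714$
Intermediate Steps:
$F{\left(q \right)} = -28$ ($F{\left(q \right)} = 4 \left(-7\right) = -28$)
$B = -9$ ($B = \left(0 + 3\right) \left(-3\right) = 3 \left(-3\right) = -9$)
$\frac{1}{Z{\left(F{\left(12 \right)},B 59 \right)}} = \frac{1}{-28} = - \frac{1}{28}$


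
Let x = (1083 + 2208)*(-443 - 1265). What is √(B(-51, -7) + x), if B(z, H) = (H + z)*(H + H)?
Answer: 2*I*√1405054 ≈ 2370.7*I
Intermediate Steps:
B(z, H) = 2*H*(H + z) (B(z, H) = (H + z)*(2*H) = 2*H*(H + z))
x = -5621028 (x = 3291*(-1708) = -5621028)
√(B(-51, -7) + x) = √(2*(-7)*(-7 - 51) - 5621028) = √(2*(-7)*(-58) - 5621028) = √(812 - 5621028) = √(-5620216) = 2*I*√1405054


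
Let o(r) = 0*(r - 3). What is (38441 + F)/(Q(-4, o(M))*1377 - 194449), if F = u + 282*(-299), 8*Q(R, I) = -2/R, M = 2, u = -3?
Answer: 734080/3109807 ≈ 0.23605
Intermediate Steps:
o(r) = 0 (o(r) = 0*(-3 + r) = 0)
Q(R, I) = -1/(4*R) (Q(R, I) = (-2/R)/8 = -1/(4*R))
F = -84321 (F = -3 + 282*(-299) = -3 - 84318 = -84321)
(38441 + F)/(Q(-4, o(M))*1377 - 194449) = (38441 - 84321)/(-¼/(-4)*1377 - 194449) = -45880/(-¼*(-¼)*1377 - 194449) = -45880/((1/16)*1377 - 194449) = -45880/(1377/16 - 194449) = -45880/(-3109807/16) = -45880*(-16/3109807) = 734080/3109807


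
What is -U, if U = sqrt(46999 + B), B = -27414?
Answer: -sqrt(19585) ≈ -139.95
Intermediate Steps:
U = sqrt(19585) (U = sqrt(46999 - 27414) = sqrt(19585) ≈ 139.95)
-U = -sqrt(19585)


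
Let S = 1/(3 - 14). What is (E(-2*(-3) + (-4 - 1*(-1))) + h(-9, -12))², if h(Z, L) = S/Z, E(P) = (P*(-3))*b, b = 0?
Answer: 1/9801 ≈ 0.00010203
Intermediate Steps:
S = -1/11 (S = 1/(-11) = -1/11 ≈ -0.090909)
E(P) = 0 (E(P) = (P*(-3))*0 = -3*P*0 = 0)
h(Z, L) = -1/(11*Z)
(E(-2*(-3) + (-4 - 1*(-1))) + h(-9, -12))² = (0 - 1/11/(-9))² = (0 - 1/11*(-⅑))² = (0 + 1/99)² = (1/99)² = 1/9801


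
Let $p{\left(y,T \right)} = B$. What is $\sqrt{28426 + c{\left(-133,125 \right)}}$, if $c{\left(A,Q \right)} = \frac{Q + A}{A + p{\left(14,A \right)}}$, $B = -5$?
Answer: $\frac{\sqrt{135336462}}{69} \approx 168.6$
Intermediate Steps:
$p{\left(y,T \right)} = -5$
$c{\left(A,Q \right)} = \frac{A + Q}{-5 + A}$ ($c{\left(A,Q \right)} = \frac{Q + A}{A - 5} = \frac{A + Q}{-5 + A}$)
$\sqrt{28426 + c{\left(-133,125 \right)}} = \sqrt{28426 + \frac{-133 + 125}{-5 - 133}} = \sqrt{28426 + \frac{1}{-138} \left(-8\right)} = \sqrt{28426 - - \frac{4}{69}} = \sqrt{28426 + \frac{4}{69}} = \sqrt{\frac{1961398}{69}} = \frac{\sqrt{135336462}}{69}$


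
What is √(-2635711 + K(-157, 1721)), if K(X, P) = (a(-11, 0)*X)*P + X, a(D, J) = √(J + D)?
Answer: √(-2635868 - 270197*I*√11) ≈ 272.19 - 1646.2*I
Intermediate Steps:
a(D, J) = √(D + J)
K(X, P) = X + I*P*X*√11 (K(X, P) = (√(-11 + 0)*X)*P + X = (√(-11)*X)*P + X = ((I*√11)*X)*P + X = (I*X*√11)*P + X = I*P*X*√11 + X = X + I*P*X*√11)
√(-2635711 + K(-157, 1721)) = √(-2635711 - 157*(1 + I*1721*√11)) = √(-2635711 - 157*(1 + 1721*I*√11)) = √(-2635711 + (-157 - 270197*I*√11)) = √(-2635868 - 270197*I*√11)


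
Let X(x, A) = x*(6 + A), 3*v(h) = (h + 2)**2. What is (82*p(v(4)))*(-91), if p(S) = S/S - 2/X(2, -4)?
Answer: -3731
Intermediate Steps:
v(h) = (2 + h)**2/3 (v(h) = (h + 2)**2/3 = (2 + h)**2/3)
p(S) = 1/2 (p(S) = S/S - 2*1/(2*(6 - 4)) = 1 - 2/(2*2) = 1 - 2/4 = 1 - 2*1/4 = 1 - 1/2 = 1/2)
(82*p(v(4)))*(-91) = (82*(1/2))*(-91) = 41*(-91) = -3731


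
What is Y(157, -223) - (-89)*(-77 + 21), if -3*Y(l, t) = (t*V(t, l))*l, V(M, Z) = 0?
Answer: -4984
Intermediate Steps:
Y(l, t) = 0 (Y(l, t) = -t*0*l/3 = -0*l = -⅓*0 = 0)
Y(157, -223) - (-89)*(-77 + 21) = 0 - (-89)*(-77 + 21) = 0 - (-89)*(-56) = 0 - 1*4984 = 0 - 4984 = -4984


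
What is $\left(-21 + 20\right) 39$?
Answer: $-39$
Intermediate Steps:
$\left(-21 + 20\right) 39 = \left(-1\right) 39 = -39$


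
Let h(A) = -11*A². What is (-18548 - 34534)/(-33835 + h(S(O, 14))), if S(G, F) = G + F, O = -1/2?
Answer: 212328/143359 ≈ 1.4811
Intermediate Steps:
O = -½ (O = -1*½ = -½ ≈ -0.50000)
S(G, F) = F + G
(-18548 - 34534)/(-33835 + h(S(O, 14))) = (-18548 - 34534)/(-33835 - 11*(14 - ½)²) = -53082/(-33835 - 11*(27/2)²) = -53082/(-33835 - 11*729/4) = -53082/(-33835 - 8019/4) = -53082/(-143359/4) = -53082*(-4/143359) = 212328/143359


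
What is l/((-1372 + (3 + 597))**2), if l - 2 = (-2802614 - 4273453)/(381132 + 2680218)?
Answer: -317789/608171872800 ≈ -5.2253e-7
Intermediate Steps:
l = -317789/1020450 (l = 2 + (-2802614 - 4273453)/(381132 + 2680218) = 2 - 7076067/3061350 = 2 - 7076067*1/3061350 = 2 - 2358689/1020450 = -317789/1020450 ≈ -0.31142)
l/((-1372 + (3 + 597))**2) = -317789/(1020450*(-1372 + (3 + 597))**2) = -317789/(1020450*(-1372 + 600)**2) = -317789/(1020450*((-772)**2)) = -317789/1020450/595984 = -317789/1020450*1/595984 = -317789/608171872800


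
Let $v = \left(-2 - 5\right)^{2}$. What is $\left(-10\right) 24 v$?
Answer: $-11760$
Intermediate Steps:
$v = 49$ ($v = \left(-7\right)^{2} = 49$)
$\left(-10\right) 24 v = \left(-10\right) 24 \cdot 49 = \left(-240\right) 49 = -11760$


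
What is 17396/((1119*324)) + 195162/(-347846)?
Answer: -8088253132/15764206797 ≈ -0.51308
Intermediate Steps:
17396/((1119*324)) + 195162/(-347846) = 17396/362556 + 195162*(-1/347846) = 17396*(1/362556) - 97581/173923 = 4349/90639 - 97581/173923 = -8088253132/15764206797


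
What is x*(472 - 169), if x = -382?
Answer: -115746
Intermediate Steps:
x*(472 - 169) = -382*(472 - 169) = -382*303 = -115746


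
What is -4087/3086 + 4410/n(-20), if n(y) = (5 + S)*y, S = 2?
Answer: -50648/1543 ≈ -32.824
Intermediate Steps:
n(y) = 7*y (n(y) = (5 + 2)*y = 7*y)
-4087/3086 + 4410/n(-20) = -4087/3086 + 4410/((7*(-20))) = -4087*1/3086 + 4410/(-140) = -4087/3086 + 4410*(-1/140) = -4087/3086 - 63/2 = -50648/1543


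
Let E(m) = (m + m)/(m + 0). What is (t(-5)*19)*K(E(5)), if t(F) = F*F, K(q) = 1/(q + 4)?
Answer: 475/6 ≈ 79.167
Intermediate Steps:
E(m) = 2 (E(m) = (2*m)/m = 2)
K(q) = 1/(4 + q)
t(F) = F**2
(t(-5)*19)*K(E(5)) = ((-5)**2*19)/(4 + 2) = (25*19)/6 = 475*(1/6) = 475/6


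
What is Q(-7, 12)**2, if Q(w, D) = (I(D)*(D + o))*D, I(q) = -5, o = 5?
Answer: 1040400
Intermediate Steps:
Q(w, D) = D*(-25 - 5*D) (Q(w, D) = (-5*(D + 5))*D = (-5*(5 + D))*D = (-25 - 5*D)*D = D*(-25 - 5*D))
Q(-7, 12)**2 = (-5*12*(5 + 12))**2 = (-5*12*17)**2 = (-1020)**2 = 1040400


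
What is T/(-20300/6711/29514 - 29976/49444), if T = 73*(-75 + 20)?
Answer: 4915010750987205/742287961288 ≈ 6621.4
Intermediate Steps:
T = -4015 (T = 73*(-55) = -4015)
T/(-20300/6711/29514 - 29976/49444) = -4015/(-20300/6711/29514 - 29976/49444) = -4015/(-20300*1/6711*(1/29514) - 29976*1/49444) = -4015/(-20300/6711*1/29514 - 7494/12361) = -4015/(-10150/99034227 - 7494/12361) = -4015/(-742287961288/1224162079947) = -4015*(-1224162079947/742287961288) = 4915010750987205/742287961288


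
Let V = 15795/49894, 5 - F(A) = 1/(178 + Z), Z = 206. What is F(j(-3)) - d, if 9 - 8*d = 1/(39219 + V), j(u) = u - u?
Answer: 74609660381/19267038336 ≈ 3.8724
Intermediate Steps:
j(u) = 0
F(A) = 1919/384 (F(A) = 5 - 1/(178 + 206) = 5 - 1/384 = 1919/384)
V = 1215/3838 (V = 15795*(1/49894) = 1215/3838 ≈ 0.31657)
d = 1354709795/1204189896 (d = 9/8 - 1/(8*(39219 + 1215/3838)) = 9/8 - 1/(8*150523737/3838) = 9/8 - 1/8*3838/150523737 = 9/8 - 1919/602094948 = 1354709795/1204189896 ≈ 1.1250)
F(j(-3)) - d = 1919/384 - 1*1354709795/1204189896 = 1919/384 - 1354709795/1204189896 = 74609660381/19267038336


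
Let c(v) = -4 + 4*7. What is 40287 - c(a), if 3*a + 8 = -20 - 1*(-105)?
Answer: 40263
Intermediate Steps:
a = 77/3 (a = -8/3 + (-20 - 1*(-105))/3 = -8/3 + (-20 + 105)/3 = -8/3 + (⅓)*85 = -8/3 + 85/3 = 77/3 ≈ 25.667)
c(v) = 24 (c(v) = -4 + 28 = 24)
40287 - c(a) = 40287 - 1*24 = 40287 - 24 = 40263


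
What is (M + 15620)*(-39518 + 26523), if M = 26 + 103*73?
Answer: -301029175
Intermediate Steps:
M = 7545 (M = 26 + 7519 = 7545)
(M + 15620)*(-39518 + 26523) = (7545 + 15620)*(-39518 + 26523) = 23165*(-12995) = -301029175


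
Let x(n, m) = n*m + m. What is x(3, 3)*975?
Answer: 11700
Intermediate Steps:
x(n, m) = m + m*n (x(n, m) = m*n + m = m + m*n)
x(3, 3)*975 = (3*(1 + 3))*975 = (3*4)*975 = 12*975 = 11700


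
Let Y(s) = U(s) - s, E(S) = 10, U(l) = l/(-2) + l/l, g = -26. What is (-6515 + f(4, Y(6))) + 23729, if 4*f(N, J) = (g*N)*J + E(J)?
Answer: 34849/2 ≈ 17425.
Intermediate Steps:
U(l) = 1 - l/2 (U(l) = l*(-½) + 1 = -l/2 + 1 = 1 - l/2)
Y(s) = 1 - 3*s/2 (Y(s) = (1 - s/2) - s = 1 - 3*s/2)
f(N, J) = 5/2 - 13*J*N/2 (f(N, J) = ((-26*N)*J + 10)/4 = (-26*J*N + 10)/4 = (10 - 26*J*N)/4 = 5/2 - 13*J*N/2)
(-6515 + f(4, Y(6))) + 23729 = (-6515 + (5/2 - 13/2*(1 - 3/2*6)*4)) + 23729 = (-6515 + (5/2 - 13/2*(1 - 9)*4)) + 23729 = (-6515 + (5/2 - 13/2*(-8)*4)) + 23729 = (-6515 + (5/2 + 208)) + 23729 = (-6515 + 421/2) + 23729 = -12609/2 + 23729 = 34849/2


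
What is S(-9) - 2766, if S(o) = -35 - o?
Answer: -2792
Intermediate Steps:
S(-9) - 2766 = (-35 - 1*(-9)) - 2766 = (-35 + 9) - 2766 = -26 - 2766 = -2792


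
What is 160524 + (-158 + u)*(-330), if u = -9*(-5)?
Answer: 197814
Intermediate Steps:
u = 45
160524 + (-158 + u)*(-330) = 160524 + (-158 + 45)*(-330) = 160524 - 113*(-330) = 160524 + 37290 = 197814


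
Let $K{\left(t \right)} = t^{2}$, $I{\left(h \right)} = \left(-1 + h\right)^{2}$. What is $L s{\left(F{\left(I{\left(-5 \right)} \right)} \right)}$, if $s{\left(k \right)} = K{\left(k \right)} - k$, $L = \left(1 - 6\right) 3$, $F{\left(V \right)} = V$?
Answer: $-18900$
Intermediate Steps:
$L = -15$ ($L = \left(-5\right) 3 = -15$)
$s{\left(k \right)} = k^{2} - k$
$L s{\left(F{\left(I{\left(-5 \right)} \right)} \right)} = - 15 \left(-1 - 5\right)^{2} \left(-1 + \left(-1 - 5\right)^{2}\right) = - 15 \left(-6\right)^{2} \left(-1 + \left(-6\right)^{2}\right) = - 15 \cdot 36 \left(-1 + 36\right) = - 15 \cdot 36 \cdot 35 = \left(-15\right) 1260 = -18900$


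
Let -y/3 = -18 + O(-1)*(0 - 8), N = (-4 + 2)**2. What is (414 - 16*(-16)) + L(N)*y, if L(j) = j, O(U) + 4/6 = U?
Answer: 726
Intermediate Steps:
O(U) = -2/3 + U
N = 4 (N = (-2)**2 = 4)
y = 14 (y = -3*(-18 + (-2/3 - 1)*(0 - 8)) = -3*(-18 - 5/3*(-8)) = -3*(-18 + 40/3) = -3*(-14/3) = 14)
(414 - 16*(-16)) + L(N)*y = (414 - 16*(-16)) + 4*14 = (414 + 256) + 56 = 670 + 56 = 726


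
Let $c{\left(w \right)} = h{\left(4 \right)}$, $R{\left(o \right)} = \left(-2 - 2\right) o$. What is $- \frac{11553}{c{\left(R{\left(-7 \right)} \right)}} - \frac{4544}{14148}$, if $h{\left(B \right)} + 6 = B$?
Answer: $\frac{40860689}{7074} \approx 5776.2$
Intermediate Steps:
$h{\left(B \right)} = -6 + B$
$R{\left(o \right)} = - 4 o$ ($R{\left(o \right)} = \left(-2 - 2\right) o = - 4 o$)
$c{\left(w \right)} = -2$ ($c{\left(w \right)} = -6 + 4 = -2$)
$- \frac{11553}{c{\left(R{\left(-7 \right)} \right)}} - \frac{4544}{14148} = - \frac{11553}{-2} - \frac{4544}{14148} = \left(-11553\right) \left(- \frac{1}{2}\right) - \frac{1136}{3537} = \frac{11553}{2} - \frac{1136}{3537} = \frac{40860689}{7074}$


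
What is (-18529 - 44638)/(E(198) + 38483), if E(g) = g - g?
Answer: -63167/38483 ≈ -1.6414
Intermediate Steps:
E(g) = 0
(-18529 - 44638)/(E(198) + 38483) = (-18529 - 44638)/(0 + 38483) = -63167/38483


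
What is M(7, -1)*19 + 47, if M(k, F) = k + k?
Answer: 313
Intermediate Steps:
M(k, F) = 2*k
M(7, -1)*19 + 47 = (2*7)*19 + 47 = 14*19 + 47 = 266 + 47 = 313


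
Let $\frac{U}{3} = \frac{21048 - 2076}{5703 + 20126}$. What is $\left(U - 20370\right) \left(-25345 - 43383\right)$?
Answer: $\frac{36156413456592}{25829} \approx 1.3998 \cdot 10^{9}$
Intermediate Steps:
$U = \frac{56916}{25829}$ ($U = 3 \frac{21048 - 2076}{5703 + 20126} = 3 \cdot \frac{18972}{25829} = \frac{56916}{25829} \approx 2.2036$)
$\left(U - 20370\right) \left(-25345 - 43383\right) = \left(\frac{56916}{25829} - 20370\right) \left(-25345 - 43383\right) = \left(- \frac{526079814}{25829}\right) \left(-68728\right) = \frac{36156413456592}{25829}$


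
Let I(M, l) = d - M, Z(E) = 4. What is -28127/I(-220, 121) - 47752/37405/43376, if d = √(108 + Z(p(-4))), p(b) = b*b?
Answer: -156871980339559/1224160616760 + 28127*√7/12072 ≈ -121.98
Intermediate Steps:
p(b) = b²
d = 4*√7 (d = √(108 + 4) = √112 = 4*√7 ≈ 10.583)
I(M, l) = -M + 4*√7 (I(M, l) = 4*√7 - M = -M + 4*√7)
-28127/I(-220, 121) - 47752/37405/43376 = -28127/(-1*(-220) + 4*√7) - 47752/37405/43376 = -28127/(220 + 4*√7) - 47752*1/37405*(1/43376) = -28127/(220 + 4*√7) - 47752/37405*1/43376 = -28127/(220 + 4*√7) - 5969/202809910 = -5969/202809910 - 28127/(220 + 4*√7)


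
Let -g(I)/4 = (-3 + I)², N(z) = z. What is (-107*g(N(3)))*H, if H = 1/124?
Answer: 0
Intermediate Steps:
H = 1/124 ≈ 0.0080645
g(I) = -4*(-3 + I)²
(-107*g(N(3)))*H = -(-428)*(-3 + 3)²*(1/124) = -(-428)*0²*(1/124) = -(-428)*0*(1/124) = -107*0*(1/124) = 0*(1/124) = 0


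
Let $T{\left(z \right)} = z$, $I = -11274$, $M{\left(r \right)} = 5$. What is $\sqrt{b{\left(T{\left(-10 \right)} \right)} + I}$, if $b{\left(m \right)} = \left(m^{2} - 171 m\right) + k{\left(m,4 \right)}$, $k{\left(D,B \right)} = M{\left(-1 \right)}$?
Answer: $3 i \sqrt{1051} \approx 97.257 i$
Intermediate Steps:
$k{\left(D,B \right)} = 5$
$b{\left(m \right)} = 5 + m^{2} - 171 m$ ($b{\left(m \right)} = \left(m^{2} - 171 m\right) + 5 = 5 + m^{2} - 171 m$)
$\sqrt{b{\left(T{\left(-10 \right)} \right)} + I} = \sqrt{\left(5 + \left(-10\right)^{2} - -1710\right) - 11274} = \sqrt{\left(5 + 100 + 1710\right) - 11274} = \sqrt{1815 - 11274} = \sqrt{-9459} = 3 i \sqrt{1051}$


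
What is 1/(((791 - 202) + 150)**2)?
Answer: 1/546121 ≈ 1.8311e-6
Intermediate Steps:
1/(((791 - 202) + 150)**2) = 1/((589 + 150)**2) = 1/(739**2) = 1/546121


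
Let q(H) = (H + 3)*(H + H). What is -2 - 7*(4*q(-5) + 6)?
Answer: -604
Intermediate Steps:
q(H) = 2*H*(3 + H) (q(H) = (3 + H)*(2*H) = 2*H*(3 + H))
-2 - 7*(4*q(-5) + 6) = -2 - 7*(4*(2*(-5)*(3 - 5)) + 6) = -2 - 7*(4*(2*(-5)*(-2)) + 6) = -2 - 7*(4*20 + 6) = -2 - 7*(80 + 6) = -2 - 7*86 = -2 - 602 = -604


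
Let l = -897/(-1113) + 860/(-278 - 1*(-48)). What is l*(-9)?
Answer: 225261/8533 ≈ 26.399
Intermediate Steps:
l = -25029/8533 (l = -897*(-1/1113) + 860/(-278 + 48) = 299/371 + 860/(-230) = 299/371 + 860*(-1/230) = 299/371 - 86/23 = -25029/8533 ≈ -2.9332)
l*(-9) = -25029/8533*(-9) = 225261/8533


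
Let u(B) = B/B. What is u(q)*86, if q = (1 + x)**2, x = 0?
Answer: 86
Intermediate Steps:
q = 1 (q = (1 + 0)**2 = 1**2 = 1)
u(B) = 1
u(q)*86 = 1*86 = 86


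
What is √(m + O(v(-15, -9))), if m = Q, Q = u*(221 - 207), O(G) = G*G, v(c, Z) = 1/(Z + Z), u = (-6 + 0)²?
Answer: √163297/18 ≈ 22.450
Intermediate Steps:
u = 36 (u = (-6)² = 36)
v(c, Z) = 1/(2*Z)
O(G) = G²
Q = 504 (Q = 36*(221 - 207) = 36*14 = 504)
m = 504
√(m + O(v(-15, -9))) = √(504 + ((½)/(-9))²) = √(504 + ((½)*(-⅑))²) = √(504 + (-1/18)²) = √(504 + 1/324) = √(163297/324) = √163297/18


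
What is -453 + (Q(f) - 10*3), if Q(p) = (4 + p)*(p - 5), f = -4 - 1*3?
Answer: -447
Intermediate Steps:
f = -7 (f = -4 - 3 = -7)
Q(p) = (-5 + p)*(4 + p) (Q(p) = (4 + p)*(-5 + p) = (-5 + p)*(4 + p))
-453 + (Q(f) - 10*3) = -453 + ((-20 + (-7)² - 1*(-7)) - 10*3) = -453 + ((-20 + 49 + 7) - 30) = -453 + (36 - 30) = -453 + 6 = -447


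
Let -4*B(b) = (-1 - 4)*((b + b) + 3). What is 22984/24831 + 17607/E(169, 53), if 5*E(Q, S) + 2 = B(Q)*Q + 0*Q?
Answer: 15366529148/7154729847 ≈ 2.1477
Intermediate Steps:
B(b) = 15/4 + 5*b/2 (B(b) = -(-1 - 4)*((b + b) + 3)/4 = -(-5)*(2*b + 3)/4 = -(-5)*(3 + 2*b)/4 = -(-15 - 10*b)/4 = 15/4 + 5*b/2)
E(Q, S) = -2/5 + Q*(15/4 + 5*Q/2)/5 (E(Q, S) = -2/5 + ((15/4 + 5*Q/2)*Q + 0*Q)/5 = -2/5 + (Q*(15/4 + 5*Q/2) + 0)/5 = -2/5 + (Q*(15/4 + 5*Q/2))/5 = -2/5 + Q*(15/4 + 5*Q/2)/5)
22984/24831 + 17607/E(169, 53) = 22984/24831 + 17607/(-2/5 + (1/4)*169*(3 + 2*169)) = 22984*(1/24831) + 17607/(-2/5 + (1/4)*169*(3 + 338)) = 22984/24831 + 17607/(-2/5 + (1/4)*169*341) = 22984/24831 + 17607/(-2/5 + 57629/4) = 22984/24831 + 17607/(288137/20) = 22984/24831 + 17607*(20/288137) = 22984/24831 + 352140/288137 = 15366529148/7154729847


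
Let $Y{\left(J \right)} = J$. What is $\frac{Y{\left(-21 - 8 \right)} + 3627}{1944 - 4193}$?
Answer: $- \frac{3598}{2249} \approx -1.5998$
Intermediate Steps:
$\frac{Y{\left(-21 - 8 \right)} + 3627}{1944 - 4193} = \frac{\left(-21 - 8\right) + 3627}{1944 - 4193} = \frac{-29 + 3627}{-2249} = 3598 \left(- \frac{1}{2249}\right) = - \frac{3598}{2249}$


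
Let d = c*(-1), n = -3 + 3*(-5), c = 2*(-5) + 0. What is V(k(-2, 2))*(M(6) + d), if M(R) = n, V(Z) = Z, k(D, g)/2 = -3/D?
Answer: -24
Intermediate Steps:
c = -10 (c = -10 + 0 = -10)
k(D, g) = -6/D (k(D, g) = 2*(-3/D) = -6/D)
n = -18 (n = -3 - 15 = -18)
M(R) = -18
d = 10 (d = -10*(-1) = 10)
V(k(-2, 2))*(M(6) + d) = (-6/(-2))*(-18 + 10) = -6*(-½)*(-8) = 3*(-8) = -24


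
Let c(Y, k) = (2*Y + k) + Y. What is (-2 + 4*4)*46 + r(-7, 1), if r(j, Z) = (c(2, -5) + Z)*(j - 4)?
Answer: 622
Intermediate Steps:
c(Y, k) = k + 3*Y (c(Y, k) = (k + 2*Y) + Y = k + 3*Y)
r(j, Z) = (1 + Z)*(-4 + j) (r(j, Z) = ((-5 + 3*2) + Z)*(j - 4) = ((-5 + 6) + Z)*(-4 + j) = (1 + Z)*(-4 + j))
(-2 + 4*4)*46 + r(-7, 1) = (-2 + 4*4)*46 + (-4 - 7 - 4*1 + 1*(-7)) = (-2 + 16)*46 + (-4 - 7 - 4 - 7) = 14*46 - 22 = 644 - 22 = 622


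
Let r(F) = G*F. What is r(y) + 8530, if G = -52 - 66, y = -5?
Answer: 9120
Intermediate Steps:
G = -118
r(F) = -118*F
r(y) + 8530 = -118*(-5) + 8530 = 590 + 8530 = 9120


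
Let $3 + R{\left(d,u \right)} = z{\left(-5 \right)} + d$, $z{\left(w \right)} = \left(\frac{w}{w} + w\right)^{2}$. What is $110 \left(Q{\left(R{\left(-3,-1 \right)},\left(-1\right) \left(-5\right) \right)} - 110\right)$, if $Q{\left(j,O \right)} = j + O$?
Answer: $-10450$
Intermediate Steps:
$z{\left(w \right)} = \left(1 + w\right)^{2}$
$R{\left(d,u \right)} = 13 + d$ ($R{\left(d,u \right)} = -3 + \left(\left(1 - 5\right)^{2} + d\right) = -3 + \left(\left(-4\right)^{2} + d\right) = -3 + \left(16 + d\right) = 13 + d$)
$Q{\left(j,O \right)} = O + j$
$110 \left(Q{\left(R{\left(-3,-1 \right)},\left(-1\right) \left(-5\right) \right)} - 110\right) = 110 \left(\left(\left(-1\right) \left(-5\right) + \left(13 - 3\right)\right) - 110\right) = 110 \left(\left(5 + 10\right) - 110\right) = 110 \left(15 - 110\right) = 110 \left(-95\right) = -10450$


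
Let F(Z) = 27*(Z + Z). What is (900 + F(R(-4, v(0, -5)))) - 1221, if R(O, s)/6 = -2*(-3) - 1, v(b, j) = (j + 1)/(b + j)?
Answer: 1299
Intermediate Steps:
v(b, j) = (1 + j)/(b + j)
R(O, s) = 30 (R(O, s) = 6*(-2*(-3) - 1) = 6*(6 - 1) = 6*5 = 30)
F(Z) = 54*Z (F(Z) = 27*(2*Z) = 54*Z)
(900 + F(R(-4, v(0, -5)))) - 1221 = (900 + 54*30) - 1221 = (900 + 1620) - 1221 = 2520 - 1221 = 1299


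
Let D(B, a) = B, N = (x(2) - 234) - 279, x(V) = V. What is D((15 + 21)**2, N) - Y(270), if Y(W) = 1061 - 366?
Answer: 601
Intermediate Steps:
N = -511 (N = (2 - 234) - 279 = -232 - 279 = -511)
Y(W) = 695
D((15 + 21)**2, N) - Y(270) = (15 + 21)**2 - 1*695 = 36**2 - 695 = 1296 - 695 = 601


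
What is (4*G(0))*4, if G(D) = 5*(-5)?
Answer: -400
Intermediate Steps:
G(D) = -25
(4*G(0))*4 = (4*(-25))*4 = -100*4 = -400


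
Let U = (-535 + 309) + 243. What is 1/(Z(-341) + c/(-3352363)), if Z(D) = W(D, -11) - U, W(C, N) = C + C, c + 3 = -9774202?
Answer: -478909/333361076 ≈ -0.0014366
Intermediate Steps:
c = -9774205 (c = -3 - 9774202 = -9774205)
U = 17 (U = -226 + 243 = 17)
W(C, N) = 2*C
Z(D) = -17 + 2*D (Z(D) = 2*D - 1*17 = 2*D - 17 = -17 + 2*D)
1/(Z(-341) + c/(-3352363)) = 1/((-17 + 2*(-341)) - 9774205/(-3352363)) = 1/((-17 - 682) - 9774205*(-1/3352363)) = 1/(-699 + 1396315/478909) = 1/(-333361076/478909) = -478909/333361076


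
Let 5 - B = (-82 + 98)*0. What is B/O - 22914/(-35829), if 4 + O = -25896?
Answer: 13184299/20621580 ≈ 0.63935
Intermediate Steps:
O = -25900 (O = -4 - 25896 = -25900)
B = 5 (B = 5 - (-82 + 98)*0 = 5 - 16*0 = 5 - 1*0 = 5 + 0 = 5)
B/O - 22914/(-35829) = 5/(-25900) - 22914/(-35829) = 5*(-1/25900) - 22914*(-1/35829) = -1/5180 + 2546/3981 = 13184299/20621580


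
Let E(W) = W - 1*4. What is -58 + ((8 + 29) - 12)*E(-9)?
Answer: -383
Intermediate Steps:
E(W) = -4 + W (E(W) = W - 4 = -4 + W)
-58 + ((8 + 29) - 12)*E(-9) = -58 + ((8 + 29) - 12)*(-4 - 9) = -58 + (37 - 12)*(-13) = -58 + 25*(-13) = -58 - 325 = -383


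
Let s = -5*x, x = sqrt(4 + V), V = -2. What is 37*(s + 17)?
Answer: 629 - 185*sqrt(2) ≈ 367.37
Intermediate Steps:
x = sqrt(2) (x = sqrt(4 - 2) = sqrt(2) ≈ 1.4142)
s = -5*sqrt(2) ≈ -7.0711
37*(s + 17) = 37*(-5*sqrt(2) + 17) = 37*(17 - 5*sqrt(2)) = 629 - 185*sqrt(2)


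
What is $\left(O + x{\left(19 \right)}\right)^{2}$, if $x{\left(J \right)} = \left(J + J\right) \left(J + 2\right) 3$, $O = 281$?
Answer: $7155625$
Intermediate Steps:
$x{\left(J \right)} = 6 J \left(2 + J\right)$ ($x{\left(J \right)} = 2 J \left(2 + J\right) 3 = 6 J \left(2 + J\right)$)
$\left(O + x{\left(19 \right)}\right)^{2} = \left(281 + 6 \cdot 19 \left(2 + 19\right)\right)^{2} = \left(281 + 6 \cdot 19 \cdot 21\right)^{2} = \left(281 + 2394\right)^{2} = 2675^{2} = 7155625$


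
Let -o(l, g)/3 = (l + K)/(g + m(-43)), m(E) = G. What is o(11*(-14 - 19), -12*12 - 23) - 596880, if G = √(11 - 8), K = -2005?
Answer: -8322891024/13943 - 3552*√3/13943 ≈ -5.9692e+5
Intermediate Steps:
G = √3 ≈ 1.7320
m(E) = √3
o(l, g) = -3*(-2005 + l)/(g + √3) (o(l, g) = -3*(l - 2005)/(g + √3) = -3*(-2005 + l)/(g + √3))
o(11*(-14 - 19), -12*12 - 23) - 596880 = 3*(2005 - 11*(-14 - 19))/((-12*12 - 23) + √3) - 596880 = 3*(2005 - 11*(-33))/((-144 - 23) + √3) - 596880 = 3*(2005 - 1*(-363))/(-167 + √3) - 596880 = 3*(2005 + 363)/(-167 + √3) - 596880 = 3*2368/(-167 + √3) - 596880 = 7104/(-167 + √3) - 596880 = -596880 + 7104/(-167 + √3)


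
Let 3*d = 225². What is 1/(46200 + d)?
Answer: 1/63075 ≈ 1.5854e-5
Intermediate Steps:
d = 16875 (d = (⅓)*225² = (⅓)*50625 = 16875)
1/(46200 + d) = 1/(46200 + 16875) = 1/63075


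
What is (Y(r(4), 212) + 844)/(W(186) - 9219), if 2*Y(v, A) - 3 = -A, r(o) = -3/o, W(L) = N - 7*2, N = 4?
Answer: -1479/18458 ≈ -0.080128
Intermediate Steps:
W(L) = -10 (W(L) = 4 - 7*2 = 4 - 14 = -10)
Y(v, A) = 3/2 - A/2 (Y(v, A) = 3/2 + (-A)/2 = 3/2 - A/2)
(Y(r(4), 212) + 844)/(W(186) - 9219) = ((3/2 - ½*212) + 844)/(-10 - 9219) = ((3/2 - 106) + 844)/(-9229) = (-209/2 + 844)*(-1/9229) = (1479/2)*(-1/9229) = -1479/18458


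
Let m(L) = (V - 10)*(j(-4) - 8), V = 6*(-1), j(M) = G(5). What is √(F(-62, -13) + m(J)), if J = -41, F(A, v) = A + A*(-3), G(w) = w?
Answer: 2*√43 ≈ 13.115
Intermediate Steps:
F(A, v) = -2*A (F(A, v) = A - 3*A = -2*A)
j(M) = 5
V = -6
m(L) = 48 (m(L) = (-6 - 10)*(5 - 8) = -16*(-3) = 48)
√(F(-62, -13) + m(J)) = √(-2*(-62) + 48) = √(124 + 48) = √172 = 2*√43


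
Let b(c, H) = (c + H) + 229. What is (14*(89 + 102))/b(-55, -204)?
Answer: -1337/15 ≈ -89.133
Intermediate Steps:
b(c, H) = 229 + H + c (b(c, H) = (H + c) + 229 = 229 + H + c)
(14*(89 + 102))/b(-55, -204) = (14*(89 + 102))/(229 - 204 - 55) = (14*191)/(-30) = 2674*(-1/30) = -1337/15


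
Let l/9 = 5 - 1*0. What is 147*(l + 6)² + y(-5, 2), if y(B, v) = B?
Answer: 382342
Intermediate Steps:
l = 45 (l = 9*(5 - 1*0) = 9*(5 + 0) = 9*5 = 45)
147*(l + 6)² + y(-5, 2) = 147*(45 + 6)² - 5 = 147*51² - 5 = 147*2601 - 5 = 382347 - 5 = 382342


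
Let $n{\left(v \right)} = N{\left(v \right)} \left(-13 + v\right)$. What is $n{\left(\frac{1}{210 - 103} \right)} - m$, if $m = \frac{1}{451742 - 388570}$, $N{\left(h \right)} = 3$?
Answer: $- \frac{263427347}{6759404} \approx -38.972$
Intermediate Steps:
$n{\left(v \right)} = -39 + 3 v$ ($n{\left(v \right)} = 3 \left(-13 + v\right) = -39 + 3 v$)
$m = \frac{1}{63172} \approx 1.583 \cdot 10^{-5}$
$n{\left(\frac{1}{210 - 103} \right)} - m = \left(-39 + \frac{3}{210 - 103}\right) - \frac{1}{63172} = \left(-39 + \frac{3}{107}\right) - \frac{1}{63172} = - \frac{4170}{107} - \frac{1}{63172} = - \frac{263427347}{6759404}$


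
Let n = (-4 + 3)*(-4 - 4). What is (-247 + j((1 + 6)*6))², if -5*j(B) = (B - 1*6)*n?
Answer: 2319529/25 ≈ 92781.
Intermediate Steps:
n = 8 (n = -1*(-8) = 8)
j(B) = 48/5 - 8*B/5 (j(B) = -(B - 1*6)*8/5 = -(B - 6)*8/5 = -(-6 + B)*8/5 = -(-48 + 8*B)/5 = 48/5 - 8*B/5)
(-247 + j((1 + 6)*6))² = (-247 + (48/5 - 8*(1 + 6)*6/5))² = (-247 + (48/5 - 56*6/5))² = (-247 + (48/5 - 8/5*42))² = (-247 + (48/5 - 336/5))² = (-247 - 288/5)² = (-1523/5)² = 2319529/25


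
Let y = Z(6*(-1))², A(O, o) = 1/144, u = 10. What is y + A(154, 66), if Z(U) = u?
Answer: 14401/144 ≈ 100.01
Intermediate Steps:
A(O, o) = 1/144
Z(U) = 10
y = 100 (y = 10² = 100)
y + A(154, 66) = 100 + 1/144 = 14401/144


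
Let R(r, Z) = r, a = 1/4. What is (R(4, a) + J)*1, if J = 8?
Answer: 12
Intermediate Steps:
a = ¼ ≈ 0.25000
(R(4, a) + J)*1 = (4 + 8)*1 = 12*1 = 12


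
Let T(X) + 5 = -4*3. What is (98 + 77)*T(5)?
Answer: -2975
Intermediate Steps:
T(X) = -17 (T(X) = -5 - 4*3 = -5 - 12 = -17)
(98 + 77)*T(5) = (98 + 77)*(-17) = 175*(-17) = -2975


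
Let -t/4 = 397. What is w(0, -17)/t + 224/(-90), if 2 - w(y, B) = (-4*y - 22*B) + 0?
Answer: -40279/17865 ≈ -2.2546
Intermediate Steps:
t = -1588 (t = -4*397 = -1588)
w(y, B) = 2 + 4*y + 22*B (w(y, B) = 2 - ((-4*y - 22*B) + 0) = 2 - ((-22*B - 4*y) + 0) = 2 - (-22*B - 4*y) = 2 + (4*y + 22*B) = 2 + 4*y + 22*B)
w(0, -17)/t + 224/(-90) = (2 + 4*0 + 22*(-17))/(-1588) + 224/(-90) = (2 + 0 - 374)*(-1/1588) + 224*(-1/90) = -372*(-1/1588) - 112/45 = 93/397 - 112/45 = -40279/17865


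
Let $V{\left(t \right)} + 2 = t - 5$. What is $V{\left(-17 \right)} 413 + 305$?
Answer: $-9607$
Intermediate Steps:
$V{\left(t \right)} = -7 + t$ ($V{\left(t \right)} = -2 + \left(t - 5\right) = -2 + \left(-5 + t\right) = -7 + t$)
$V{\left(-17 \right)} 413 + 305 = \left(-7 - 17\right) 413 + 305 = \left(-24\right) 413 + 305 = -9912 + 305 = -9607$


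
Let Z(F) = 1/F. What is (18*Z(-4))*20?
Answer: -90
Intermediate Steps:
(18*Z(-4))*20 = (18/(-4))*20 = (18*(-1/4))*20 = -9/2*20 = -90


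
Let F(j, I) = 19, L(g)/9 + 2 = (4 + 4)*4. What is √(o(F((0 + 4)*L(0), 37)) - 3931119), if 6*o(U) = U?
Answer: I*√141520170/6 ≈ 1982.7*I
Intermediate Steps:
L(g) = 270 (L(g) = -18 + 9*((4 + 4)*4) = -18 + 9*(8*4) = -18 + 9*32 = -18 + 288 = 270)
o(U) = U/6
√(o(F((0 + 4)*L(0), 37)) - 3931119) = √((⅙)*19 - 3931119) = √(19/6 - 3931119) = √(-23586695/6) = I*√141520170/6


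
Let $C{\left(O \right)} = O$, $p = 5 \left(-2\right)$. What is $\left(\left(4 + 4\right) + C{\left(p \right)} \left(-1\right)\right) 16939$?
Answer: $304902$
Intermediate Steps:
$p = -10$
$\left(\left(4 + 4\right) + C{\left(p \right)} \left(-1\right)\right) 16939 = \left(\left(4 + 4\right) - -10\right) 16939 = \left(8 + 10\right) 16939 = 18 \cdot 16939 = 304902$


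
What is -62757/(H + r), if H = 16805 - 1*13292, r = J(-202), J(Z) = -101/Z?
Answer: -125514/7027 ≈ -17.862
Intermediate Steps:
r = ½ (r = -101/(-202) = -101*(-1/202) = ½ ≈ 0.50000)
H = 3513 (H = 16805 - 13292 = 3513)
-62757/(H + r) = -62757/(3513 + ½) = -62757/7027/2 = -62757*2/7027 = -125514/7027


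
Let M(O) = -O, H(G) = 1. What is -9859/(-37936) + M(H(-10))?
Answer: -28077/37936 ≈ -0.74012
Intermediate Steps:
-9859/(-37936) + M(H(-10)) = -9859/(-37936) - 1*1 = -9859*(-1/37936) - 1 = 9859/37936 - 1 = -28077/37936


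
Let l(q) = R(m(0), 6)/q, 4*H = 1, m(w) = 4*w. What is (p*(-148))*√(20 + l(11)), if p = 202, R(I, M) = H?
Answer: -14948*√9691/11 ≈ -1.3378e+5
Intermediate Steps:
H = ¼ (H = (¼)*1 = ¼ ≈ 0.25000)
R(I, M) = ¼
l(q) = 1/(4*q)
(p*(-148))*√(20 + l(11)) = (202*(-148))*√(20 + (¼)/11) = -29896*√(20 + (¼)*(1/11)) = -29896*√(20 + 1/44) = -14948*√9691/11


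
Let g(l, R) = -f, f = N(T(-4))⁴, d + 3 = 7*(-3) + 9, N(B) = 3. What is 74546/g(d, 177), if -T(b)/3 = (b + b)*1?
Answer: -74546/81 ≈ -920.32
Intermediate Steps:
T(b) = -6*b (T(b) = -3*(b + b) = -3*2*b = -6*b)
d = -15 (d = -3 + (7*(-3) + 9) = -3 + (-21 + 9) = -3 - 12 = -15)
f = 81 (f = 3⁴ = 81)
g(l, R) = -81 (g(l, R) = -1*81 = -81)
74546/g(d, 177) = 74546/(-81) = 74546*(-1/81) = -74546/81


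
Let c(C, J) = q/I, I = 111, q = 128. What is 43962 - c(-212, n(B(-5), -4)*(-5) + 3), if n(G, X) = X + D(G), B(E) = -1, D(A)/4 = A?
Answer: 4879654/111 ≈ 43961.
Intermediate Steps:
D(A) = 4*A
n(G, X) = X + 4*G
c(C, J) = 128/111
43962 - c(-212, n(B(-5), -4)*(-5) + 3) = 43962 - 1*128/111 = 43962 - 128/111 = 4879654/111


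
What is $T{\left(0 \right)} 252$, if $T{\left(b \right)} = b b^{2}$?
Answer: $0$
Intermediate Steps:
$T{\left(b \right)} = b^{3}$
$T{\left(0 \right)} 252 = 0^{3} \cdot 252 = 0 \cdot 252 = 0$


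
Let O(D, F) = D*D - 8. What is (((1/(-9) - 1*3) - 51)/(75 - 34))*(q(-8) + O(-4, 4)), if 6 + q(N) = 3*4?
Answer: -6818/369 ≈ -18.477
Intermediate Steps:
q(N) = 6 (q(N) = -6 + 3*4 = -6 + 12 = 6)
O(D, F) = -8 + D² (O(D, F) = D² - 8 = -8 + D²)
(((1/(-9) - 1*3) - 51)/(75 - 34))*(q(-8) + O(-4, 4)) = (((1/(-9) - 1*3) - 51)/(75 - 34))*(6 + (-8 + (-4)²)) = (((-⅑ - 3) - 51)/41)*(6 + (-8 + 16)) = ((-28/9 - 51)*(1/41))*(6 + 8) = -487/9*1/41*14 = -487/369*14 = -6818/369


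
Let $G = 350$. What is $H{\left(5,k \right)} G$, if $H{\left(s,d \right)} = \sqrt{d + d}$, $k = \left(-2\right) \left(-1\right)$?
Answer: $700$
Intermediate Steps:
$k = 2$
$H{\left(s,d \right)} = \sqrt{2} \sqrt{d}$ ($H{\left(s,d \right)} = \sqrt{2 d} = \sqrt{2} \sqrt{d}$)
$H{\left(5,k \right)} G = \sqrt{2} \sqrt{2} \cdot 350 = 2 \cdot 350 = 700$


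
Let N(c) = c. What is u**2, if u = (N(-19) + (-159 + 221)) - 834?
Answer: 625681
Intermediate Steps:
u = -791 (u = (-19 + (-159 + 221)) - 834 = (-19 + 62) - 834 = 43 - 834 = -791)
u**2 = (-791)**2 = 625681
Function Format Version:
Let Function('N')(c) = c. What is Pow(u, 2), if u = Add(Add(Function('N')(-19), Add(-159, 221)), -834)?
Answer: 625681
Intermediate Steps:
u = -791 (u = Add(Add(-19, Add(-159, 221)), -834) = Add(Add(-19, 62), -834) = Add(43, -834) = -791)
Pow(u, 2) = Pow(-791, 2) = 625681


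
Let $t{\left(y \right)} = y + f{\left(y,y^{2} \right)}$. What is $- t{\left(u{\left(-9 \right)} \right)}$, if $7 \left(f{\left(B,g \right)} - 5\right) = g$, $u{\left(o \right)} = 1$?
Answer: $- \frac{43}{7} \approx -6.1429$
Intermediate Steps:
$f{\left(B,g \right)} = 5 + \frac{g}{7}$
$t{\left(y \right)} = 5 + y + \frac{y^{2}}{7}$ ($t{\left(y \right)} = y + \left(5 + \frac{y^{2}}{7}\right) = 5 + y + \frac{y^{2}}{7}$)
$- t{\left(u{\left(-9 \right)} \right)} = - (5 + 1 + \frac{1^{2}}{7}) = - (5 + 1 + \frac{1}{7} \cdot 1) = - (5 + 1 + \frac{1}{7}) = \left(-1\right) \frac{43}{7} = - \frac{43}{7}$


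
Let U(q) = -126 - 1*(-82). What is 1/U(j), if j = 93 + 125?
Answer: -1/44 ≈ -0.022727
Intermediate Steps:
j = 218
U(q) = -44 (U(q) = -126 + 82 = -44)
1/U(j) = 1/(-44) = -1/44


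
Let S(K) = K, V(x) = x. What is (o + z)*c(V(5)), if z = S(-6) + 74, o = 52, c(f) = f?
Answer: 600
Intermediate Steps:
z = 68 (z = -6 + 74 = 68)
(o + z)*c(V(5)) = (52 + 68)*5 = 120*5 = 600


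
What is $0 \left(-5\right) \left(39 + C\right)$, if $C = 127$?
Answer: $0$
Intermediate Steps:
$0 \left(-5\right) \left(39 + C\right) = 0 \left(-5\right) \left(39 + 127\right) = 0 \cdot 166 = 0$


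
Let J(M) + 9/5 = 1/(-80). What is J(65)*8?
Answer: -29/2 ≈ -14.500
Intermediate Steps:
J(M) = -29/16 (J(M) = -9/5 + 1/(-80) = -9/5 - 1/80 = -29/16)
J(65)*8 = -29/16*8 = -29/2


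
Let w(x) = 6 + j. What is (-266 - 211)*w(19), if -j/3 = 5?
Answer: 4293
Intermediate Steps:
j = -15 (j = -3*5 = -15)
w(x) = -9 (w(x) = 6 - 15 = -9)
(-266 - 211)*w(19) = (-266 - 211)*(-9) = -477*(-9) = 4293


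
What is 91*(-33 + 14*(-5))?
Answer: -9373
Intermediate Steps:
91*(-33 + 14*(-5)) = 91*(-33 - 70) = 91*(-103) = -9373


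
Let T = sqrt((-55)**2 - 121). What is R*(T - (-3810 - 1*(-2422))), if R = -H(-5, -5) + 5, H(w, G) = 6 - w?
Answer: -8328 - 132*sqrt(6) ≈ -8651.3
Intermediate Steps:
T = 22*sqrt(6) (T = sqrt(3025 - 121) = sqrt(2904) = 22*sqrt(6) ≈ 53.889)
R = -6 (R = -(6 - 1*(-5)) + 5 = -(6 + 5) + 5 = -1*11 + 5 = -11 + 5 = -6)
R*(T - (-3810 - 1*(-2422))) = -6*(22*sqrt(6) - (-3810 - 1*(-2422))) = -6*(22*sqrt(6) - (-3810 + 2422)) = -6*(22*sqrt(6) - 1*(-1388)) = -6*(22*sqrt(6) + 1388) = -6*(1388 + 22*sqrt(6)) = -8328 - 132*sqrt(6)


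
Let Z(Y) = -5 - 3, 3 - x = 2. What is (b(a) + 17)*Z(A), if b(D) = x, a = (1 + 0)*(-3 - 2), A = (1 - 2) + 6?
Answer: -144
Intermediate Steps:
A = 5 (A = -1 + 6 = 5)
x = 1 (x = 3 - 1*2 = 3 - 2 = 1)
Z(Y) = -8
a = -5 (a = 1*(-5) = -5)
b(D) = 1
(b(a) + 17)*Z(A) = (1 + 17)*(-8) = 18*(-8) = -144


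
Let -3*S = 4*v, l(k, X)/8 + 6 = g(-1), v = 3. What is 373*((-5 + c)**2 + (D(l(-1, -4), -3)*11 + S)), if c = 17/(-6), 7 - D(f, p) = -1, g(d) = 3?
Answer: 1951909/36 ≈ 54220.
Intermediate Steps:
l(k, X) = -24 (l(k, X) = -48 + 8*3 = -48 + 24 = -24)
S = -4 (S = -4*3/3 = -1/3*12 = -4)
D(f, p) = 8 (D(f, p) = 7 - 1*(-1) = 7 + 1 = 8)
c = -17/6 (c = 17*(-1/6) = -17/6 ≈ -2.8333)
373*((-5 + c)**2 + (D(l(-1, -4), -3)*11 + S)) = 373*((-5 - 17/6)**2 + (8*11 - 4)) = 373*((-47/6)**2 + (88 - 4)) = 373*(2209/36 + 84) = 373*(5233/36) = 1951909/36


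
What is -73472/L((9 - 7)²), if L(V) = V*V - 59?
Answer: 73472/43 ≈ 1708.7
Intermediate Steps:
L(V) = -59 + V² (L(V) = V² - 59 = -59 + V²)
-73472/L((9 - 7)²) = -73472/(-59 + ((9 - 7)²)²) = -73472/(-59 + (2²)²) = -73472/(-59 + 4²) = -73472/(-59 + 16) = -73472/(-43) = -73472*(-1/43) = 73472/43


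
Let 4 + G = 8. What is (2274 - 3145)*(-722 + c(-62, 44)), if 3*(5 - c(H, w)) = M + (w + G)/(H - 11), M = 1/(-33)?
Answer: 4511868842/7227 ≈ 6.2431e+5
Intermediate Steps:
G = 4 (G = -4 + 8 = 4)
M = -1/33 ≈ -0.030303
c(H, w) = 496/99 - (4 + w)/(3*(-11 + H)) (c(H, w) = 5 - (-1/33 + (w + 4)/(H - 11))/3 = 5 - (-1/33 + (4 + w)/(-11 + H))/3 = 5 + (1/99 - (4 + w)/(3*(-11 + H))) = 496/99 - (4 + w)/(3*(-11 + H)))
(2274 - 3145)*(-722 + c(-62, 44)) = (2274 - 3145)*(-722 + (-5588 - 33*44 + 496*(-62))/(99*(-11 - 62))) = -871*(-722 + (1/99)*(-5588 - 1452 - 30752)/(-73)) = -871*(-722 + (1/99)*(-1/73)*(-37792)) = -871*(-722 + 37792/7227) = -871*(-5180102/7227) = 4511868842/7227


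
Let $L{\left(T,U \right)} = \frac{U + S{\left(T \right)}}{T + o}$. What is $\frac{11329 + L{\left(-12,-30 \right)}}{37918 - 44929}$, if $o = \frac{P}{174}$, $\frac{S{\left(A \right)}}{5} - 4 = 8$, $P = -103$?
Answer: $- \frac{24816619}{15361101} \approx -1.6155$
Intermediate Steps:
$S{\left(A \right)} = 60$ ($S{\left(A \right)} = 20 + 5 \cdot 8 = 20 + 40 = 60$)
$o = - \frac{103}{174} \approx -0.59195$
$L{\left(T,U \right)} = \frac{60 + U}{- \frac{103}{174} + T}$ ($L{\left(T,U \right)} = \frac{U + 60}{T - \frac{103}{174}} = \frac{60 + U}{- \frac{103}{174} + T}$)
$\frac{11329 + L{\left(-12,-30 \right)}}{37918 - 44929} = \frac{11329 + \frac{174 \left(60 - 30\right)}{-103 + 174 \left(-12\right)}}{37918 - 44929} = \frac{11329 + 174 \frac{1}{-103 - 2088} \cdot 30}{-7011} = \left(11329 + 174 \frac{1}{-2191} \cdot 30\right) \left(- \frac{1}{7011}\right) = \left(11329 + 174 \left(- \frac{1}{2191}\right) 30\right) \left(- \frac{1}{7011}\right) = \left(11329 - \frac{5220}{2191}\right) \left(- \frac{1}{7011}\right) = \frac{24816619}{2191} \left(- \frac{1}{7011}\right) = - \frac{24816619}{15361101}$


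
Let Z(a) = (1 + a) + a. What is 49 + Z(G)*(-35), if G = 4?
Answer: -266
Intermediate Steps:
Z(a) = 1 + 2*a
49 + Z(G)*(-35) = 49 + (1 + 2*4)*(-35) = 49 + (1 + 8)*(-35) = 49 + 9*(-35) = 49 - 315 = -266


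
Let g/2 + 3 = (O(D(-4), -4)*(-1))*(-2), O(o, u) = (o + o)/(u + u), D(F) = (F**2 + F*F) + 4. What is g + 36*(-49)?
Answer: -1806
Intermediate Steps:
D(F) = 4 + 2*F**2 (D(F) = (F**2 + F**2) + 4 = 2*F**2 + 4 = 4 + 2*F**2)
O(o, u) = o/u (O(o, u) = (2*o)/((2*u)) = (2*o)*(1/(2*u)) = o/u)
g = -42 (g = -6 + 2*((((4 + 2*(-4)**2)/(-4))*(-1))*(-2)) = -6 + 2*((((4 + 2*16)*(-1/4))*(-1))*(-2)) = -6 + 2*((((4 + 32)*(-1/4))*(-1))*(-2)) = -6 + 2*(((36*(-1/4))*(-1))*(-2)) = -6 + 2*(-9*(-1)*(-2)) = -6 + 2*(9*(-2)) = -6 + 2*(-18) = -6 - 36 = -42)
g + 36*(-49) = -42 + 36*(-49) = -42 - 1764 = -1806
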